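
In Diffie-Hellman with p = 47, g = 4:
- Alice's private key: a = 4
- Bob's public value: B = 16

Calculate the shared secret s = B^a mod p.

Step 1: s = B^a mod p = 16^4 mod 47.
  16^1 mod 47 = 16
  16^2 mod 47 = (16 * 16) mod 47 = 21
  16^3 mod 47 = (21 * 16) mod 47 = 7
  16^4 mod 47 = (7 * 16) mod 47 = 18
Result: shared secret = 18.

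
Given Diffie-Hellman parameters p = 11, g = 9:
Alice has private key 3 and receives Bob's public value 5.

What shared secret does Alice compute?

Step 1: s = B^a mod p = 5^3 mod 11.
  5^1 mod 11 = 5
  5^2 mod 11 = (5 * 5) mod 11 = 3
  5^3 mod 11 = (3 * 5) mod 11 = 4
Result: shared secret = 4.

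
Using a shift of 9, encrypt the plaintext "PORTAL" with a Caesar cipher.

Step 1: For each letter, shift forward by 9 positions (mod 26).
  P (position 15) -> position (15+9) mod 26 = 24 -> Y
  O (position 14) -> position (14+9) mod 26 = 23 -> X
  R (position 17) -> position (17+9) mod 26 = 0 -> A
  T (position 19) -> position (19+9) mod 26 = 2 -> C
  A (position 0) -> position (0+9) mod 26 = 9 -> J
  L (position 11) -> position (11+9) mod 26 = 20 -> U
Result: YXACJU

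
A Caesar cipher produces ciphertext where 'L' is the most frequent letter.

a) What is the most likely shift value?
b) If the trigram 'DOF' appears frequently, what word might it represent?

Step 1: In English, 'E' is the most frequent letter (12.7%).
Step 2: The most frequent ciphertext letter is 'L' (position 11).
Step 3: Shift = (11 - 4) mod 26 = 7.
Step 4: Decrypt 'DOF' by shifting back 7:
  D -> W
  O -> H
  F -> Y
Step 5: 'DOF' decrypts to 'WHY'.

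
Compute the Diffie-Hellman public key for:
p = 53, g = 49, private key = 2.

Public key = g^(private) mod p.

Step 1: A = g^a mod p = 49^2 mod 53.
  49^1 mod 53 = 49
  49^2 mod 53 = (49 * 49) mod 53 = 16
Result: A = 16.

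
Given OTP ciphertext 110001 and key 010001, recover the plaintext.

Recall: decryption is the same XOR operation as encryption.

Step 1: XOR ciphertext with key:
  Ciphertext: 110001
  Key:        010001
  XOR:        100000
Step 2: Plaintext = 100000 = 32 in decimal.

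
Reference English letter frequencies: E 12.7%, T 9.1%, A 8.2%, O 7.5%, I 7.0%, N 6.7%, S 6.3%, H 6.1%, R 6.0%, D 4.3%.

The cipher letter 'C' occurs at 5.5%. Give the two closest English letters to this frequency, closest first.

Step 1: Observed frequency of 'C' is 5.5%.
Step 2: Compute distances to each reference frequency and sort:
  R (6.0%): difference = 0.5% <-- BEST
  H (6.1%): difference = 0.6% <-- RUNNER-UP
  S (6.3%): difference = 0.8%
  N (6.7%): difference = 1.2%
  D (4.3%): difference = 1.2%
Step 3: Most likely is 'R' (6.0%, diff 0.5%); second most likely is 'H' (6.1%, diff 0.6%).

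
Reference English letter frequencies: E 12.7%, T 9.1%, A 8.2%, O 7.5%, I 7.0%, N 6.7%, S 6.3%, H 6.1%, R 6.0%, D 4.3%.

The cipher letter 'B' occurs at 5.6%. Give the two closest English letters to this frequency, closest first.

Step 1: Observed frequency of 'B' is 5.6%.
Step 2: Compute distances to each reference frequency and sort:
  R (6.0%): difference = 0.4% <-- BEST
  H (6.1%): difference = 0.5% <-- RUNNER-UP
  S (6.3%): difference = 0.7%
  N (6.7%): difference = 1.1%
  D (4.3%): difference = 1.3%
Step 3: Most likely is 'R' (6.0%, diff 0.4%); second most likely is 'H' (6.1%, diff 0.5%).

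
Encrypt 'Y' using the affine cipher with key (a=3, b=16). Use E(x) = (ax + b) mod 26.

Step 1: Convert 'Y' to number: x = 24.
Step 2: E(24) = (3 * 24 + 16) mod 26 = 88 mod 26 = 10.
Step 3: Convert 10 back to letter: K.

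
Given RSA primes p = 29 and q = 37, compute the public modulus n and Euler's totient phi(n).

Step 1: n = p * q = 29 * 37 = 1073.
Step 2: phi(n) = (p-1)(q-1) = 28 * 36 = 1008.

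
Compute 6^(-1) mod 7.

Step 1: We need x such that 6 * x = 1 (mod 7).
Step 2: Using the extended Euclidean algorithm or trial:
  6 * 6 = 36 = 5 * 7 + 1.
Step 3: Since 36 mod 7 = 1, the inverse is x = 6.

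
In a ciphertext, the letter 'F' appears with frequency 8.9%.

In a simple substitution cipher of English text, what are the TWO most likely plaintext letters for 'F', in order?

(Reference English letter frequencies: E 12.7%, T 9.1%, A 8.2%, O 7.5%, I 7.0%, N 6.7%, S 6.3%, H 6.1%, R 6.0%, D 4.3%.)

Step 1: Observed frequency of 'F' is 8.9%.
Step 2: Compute distances to each reference frequency and sort:
  T (9.1%): difference = 0.2% <-- BEST
  A (8.2%): difference = 0.7% <-- RUNNER-UP
  O (7.5%): difference = 1.4%
  I (7.0%): difference = 1.9%
  N (6.7%): difference = 2.2%
Step 3: Most likely is 'T' (9.1%, diff 0.2%); second most likely is 'A' (8.2%, diff 0.7%).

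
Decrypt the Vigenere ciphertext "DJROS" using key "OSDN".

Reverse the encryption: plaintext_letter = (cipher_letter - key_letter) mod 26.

Step 1: Extend key: OSDNO
Step 2: Decrypt each letter (c - k) mod 26:
  D(3) - O(14) = (3-14) mod 26 = 15 = P
  J(9) - S(18) = (9-18) mod 26 = 17 = R
  R(17) - D(3) = (17-3) mod 26 = 14 = O
  O(14) - N(13) = (14-13) mod 26 = 1 = B
  S(18) - O(14) = (18-14) mod 26 = 4 = E
Plaintext: PROBE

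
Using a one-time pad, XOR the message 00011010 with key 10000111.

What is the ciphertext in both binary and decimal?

Step 1: Write out the XOR operation bit by bit:
  Message: 00011010
  Key:     10000111
  XOR:     10011101
Step 2: Convert to decimal: 10011101 = 157.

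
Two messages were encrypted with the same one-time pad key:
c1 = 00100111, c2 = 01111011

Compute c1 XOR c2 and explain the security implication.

Step 1: c1 XOR c2 = (m1 XOR k) XOR (m2 XOR k).
Step 2: By XOR associativity/commutativity: = m1 XOR m2 XOR k XOR k = m1 XOR m2.
Step 3: 00100111 XOR 01111011 = 01011100 = 92.
Step 4: The key cancels out! An attacker learns m1 XOR m2 = 92, revealing the relationship between plaintexts.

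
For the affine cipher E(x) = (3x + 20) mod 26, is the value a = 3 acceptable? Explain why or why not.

Step 1: Compute gcd(3, 26).
Step 2: gcd(3, 26) = 1.
Since gcd = 1, 3 is coprime with 26, so it is a valid key.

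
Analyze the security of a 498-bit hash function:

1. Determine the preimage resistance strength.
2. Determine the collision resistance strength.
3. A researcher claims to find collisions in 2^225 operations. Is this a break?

Step 1: Preimage resistance requires brute-force of 2^498 operations.
Step 2: Collision resistance (birthday bound) = 2^(498/2) = 2^249.
Step 3: The claimed attack costs 2^225 operations.
Step 4: Since 2^225 < 2^249, the claimed attack beats the generic birthday bound, so collision resistance is broken.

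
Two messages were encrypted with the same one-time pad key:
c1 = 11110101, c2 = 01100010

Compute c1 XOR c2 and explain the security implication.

Step 1: c1 XOR c2 = (m1 XOR k) XOR (m2 XOR k).
Step 2: By XOR associativity/commutativity: = m1 XOR m2 XOR k XOR k = m1 XOR m2.
Step 3: 11110101 XOR 01100010 = 10010111 = 151.
Step 4: The key cancels out! An attacker learns m1 XOR m2 = 151, revealing the relationship between plaintexts.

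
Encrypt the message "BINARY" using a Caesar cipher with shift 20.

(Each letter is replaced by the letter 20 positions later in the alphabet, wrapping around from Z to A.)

Step 1: For each letter, shift forward by 20 positions (mod 26).
  B (position 1) -> position (1+20) mod 26 = 21 -> V
  I (position 8) -> position (8+20) mod 26 = 2 -> C
  N (position 13) -> position (13+20) mod 26 = 7 -> H
  A (position 0) -> position (0+20) mod 26 = 20 -> U
  R (position 17) -> position (17+20) mod 26 = 11 -> L
  Y (position 24) -> position (24+20) mod 26 = 18 -> S
Result: VCHULS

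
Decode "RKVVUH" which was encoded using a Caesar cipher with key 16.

Step 1: Reverse the shift by subtracting 16 from each letter position.
  R (position 17) -> position (17-16) mod 26 = 1 -> B
  K (position 10) -> position (10-16) mod 26 = 20 -> U
  V (position 21) -> position (21-16) mod 26 = 5 -> F
  V (position 21) -> position (21-16) mod 26 = 5 -> F
  U (position 20) -> position (20-16) mod 26 = 4 -> E
  H (position 7) -> position (7-16) mod 26 = 17 -> R
Decrypted message: BUFFER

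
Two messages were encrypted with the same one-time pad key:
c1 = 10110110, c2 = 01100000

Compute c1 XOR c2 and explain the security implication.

Step 1: c1 XOR c2 = (m1 XOR k) XOR (m2 XOR k).
Step 2: By XOR associativity/commutativity: = m1 XOR m2 XOR k XOR k = m1 XOR m2.
Step 3: 10110110 XOR 01100000 = 11010110 = 214.
Step 4: The key cancels out! An attacker learns m1 XOR m2 = 214, revealing the relationship between plaintexts.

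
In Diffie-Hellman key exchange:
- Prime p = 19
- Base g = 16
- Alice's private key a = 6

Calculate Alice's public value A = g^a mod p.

Step 1: A = g^a mod p = 16^6 mod 19.
  16^1 mod 19 = 16
  16^2 mod 19 = (16 * 16) mod 19 = 9
  16^3 mod 19 = (9 * 16) mod 19 = 11
  16^4 mod 19 = (11 * 16) mod 19 = 5
  16^5 mod 19 = (5 * 16) mod 19 = 4
  16^6 mod 19 = (4 * 16) mod 19 = 7
Result: A = 7.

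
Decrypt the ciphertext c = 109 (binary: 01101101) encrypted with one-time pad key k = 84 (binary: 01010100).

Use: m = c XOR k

Step 1: XOR ciphertext with key:
  Ciphertext: 01101101
  Key:        01010100
  XOR:        00111001
Step 2: Plaintext = 00111001 = 57 in decimal.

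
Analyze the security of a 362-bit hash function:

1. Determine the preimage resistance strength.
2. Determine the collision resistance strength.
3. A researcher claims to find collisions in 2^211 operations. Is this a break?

Step 1: Preimage resistance requires brute-force of 2^362 operations.
Step 2: Collision resistance (birthday bound) = 2^(362/2) = 2^181.
Step 3: The claimed attack costs 2^211 operations.
Step 4: Since 2^211 >= 2^181, the claimed attack is no faster than the generic birthday attack, so this does not break collision resistance.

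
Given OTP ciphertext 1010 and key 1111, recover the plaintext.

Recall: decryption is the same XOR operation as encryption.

Step 1: XOR ciphertext with key:
  Ciphertext: 1010
  Key:        1111
  XOR:        0101
Step 2: Plaintext = 0101 = 5 in decimal.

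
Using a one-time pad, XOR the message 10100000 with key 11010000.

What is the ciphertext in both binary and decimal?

Step 1: Write out the XOR operation bit by bit:
  Message: 10100000
  Key:     11010000
  XOR:     01110000
Step 2: Convert to decimal: 01110000 = 112.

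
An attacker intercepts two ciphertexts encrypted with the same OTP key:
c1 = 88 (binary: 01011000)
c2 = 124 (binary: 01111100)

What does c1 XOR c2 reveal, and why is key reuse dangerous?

Step 1: c1 XOR c2 = (m1 XOR k) XOR (m2 XOR k).
Step 2: By XOR associativity/commutativity: = m1 XOR m2 XOR k XOR k = m1 XOR m2.
Step 3: 01011000 XOR 01111100 = 00100100 = 36.
Step 4: The key cancels out! An attacker learns m1 XOR m2 = 36, revealing the relationship between plaintexts.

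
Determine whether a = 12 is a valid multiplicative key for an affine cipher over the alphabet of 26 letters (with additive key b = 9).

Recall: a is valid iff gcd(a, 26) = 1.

Step 1: Compute gcd(12, 26).
Step 2: gcd(12, 26) = 2.
Since gcd = 2 != 1, 12 shares a common factor with 26, so it cannot be used.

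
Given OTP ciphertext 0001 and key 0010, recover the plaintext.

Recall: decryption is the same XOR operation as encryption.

Step 1: XOR ciphertext with key:
  Ciphertext: 0001
  Key:        0010
  XOR:        0011
Step 2: Plaintext = 0011 = 3 in decimal.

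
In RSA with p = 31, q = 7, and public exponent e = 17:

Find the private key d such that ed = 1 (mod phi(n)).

Step 1: n = 31 * 7 = 217.
Step 2: phi(n) = 30 * 6 = 180.
Step 3: Find d such that 17 * d = 1 (mod 180).
Step 4: d = 17^(-1) mod 180 = 53.
Verification: 17 * 53 = 901 = 5 * 180 + 1.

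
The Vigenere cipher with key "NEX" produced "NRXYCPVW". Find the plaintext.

Step 1: Extend key: NEXNEXNE
Step 2: Decrypt each letter (c - k) mod 26:
  N(13) - N(13) = (13-13) mod 26 = 0 = A
  R(17) - E(4) = (17-4) mod 26 = 13 = N
  X(23) - X(23) = (23-23) mod 26 = 0 = A
  Y(24) - N(13) = (24-13) mod 26 = 11 = L
  C(2) - E(4) = (2-4) mod 26 = 24 = Y
  P(15) - X(23) = (15-23) mod 26 = 18 = S
  V(21) - N(13) = (21-13) mod 26 = 8 = I
  W(22) - E(4) = (22-4) mod 26 = 18 = S
Plaintext: ANALYSIS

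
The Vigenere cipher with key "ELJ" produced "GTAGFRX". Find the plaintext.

Step 1: Extend key: ELJELJE
Step 2: Decrypt each letter (c - k) mod 26:
  G(6) - E(4) = (6-4) mod 26 = 2 = C
  T(19) - L(11) = (19-11) mod 26 = 8 = I
  A(0) - J(9) = (0-9) mod 26 = 17 = R
  G(6) - E(4) = (6-4) mod 26 = 2 = C
  F(5) - L(11) = (5-11) mod 26 = 20 = U
  R(17) - J(9) = (17-9) mod 26 = 8 = I
  X(23) - E(4) = (23-4) mod 26 = 19 = T
Plaintext: CIRCUIT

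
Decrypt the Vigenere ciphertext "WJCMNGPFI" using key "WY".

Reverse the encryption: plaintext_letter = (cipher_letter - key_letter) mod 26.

Step 1: Extend key: WYWYWYWYW
Step 2: Decrypt each letter (c - k) mod 26:
  W(22) - W(22) = (22-22) mod 26 = 0 = A
  J(9) - Y(24) = (9-24) mod 26 = 11 = L
  C(2) - W(22) = (2-22) mod 26 = 6 = G
  M(12) - Y(24) = (12-24) mod 26 = 14 = O
  N(13) - W(22) = (13-22) mod 26 = 17 = R
  G(6) - Y(24) = (6-24) mod 26 = 8 = I
  P(15) - W(22) = (15-22) mod 26 = 19 = T
  F(5) - Y(24) = (5-24) mod 26 = 7 = H
  I(8) - W(22) = (8-22) mod 26 = 12 = M
Plaintext: ALGORITHM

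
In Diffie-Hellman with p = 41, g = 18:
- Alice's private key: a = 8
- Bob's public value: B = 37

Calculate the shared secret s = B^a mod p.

Step 1: s = B^a mod p = 37^8 mod 41.
  37^1 mod 41 = 37
  37^2 mod 41 = (37 * 37) mod 41 = 16
  37^3 mod 41 = (16 * 37) mod 41 = 18
  37^4 mod 41 = (18 * 37) mod 41 = 10
  37^5 mod 41 = (10 * 37) mod 41 = 1
  37^6 mod 41 = (1 * 37) mod 41 = 37
  37^7 mod 41 = (37 * 37) mod 41 = 16
  37^8 mod 41 = (16 * 37) mod 41 = 18
Result: shared secret = 18.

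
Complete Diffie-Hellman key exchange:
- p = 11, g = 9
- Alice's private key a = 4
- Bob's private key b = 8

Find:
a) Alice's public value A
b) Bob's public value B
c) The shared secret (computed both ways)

Step 1: A = g^a mod p = 9^4 mod 11 = 5.
Step 2: B = g^b mod p = 9^8 mod 11 = 3.
Step 3: Alice computes s = B^a mod p = 3^4 mod 11 = 4.
Step 4: Bob computes s = A^b mod p = 5^8 mod 11 = 4.
Both sides agree: shared secret = 4.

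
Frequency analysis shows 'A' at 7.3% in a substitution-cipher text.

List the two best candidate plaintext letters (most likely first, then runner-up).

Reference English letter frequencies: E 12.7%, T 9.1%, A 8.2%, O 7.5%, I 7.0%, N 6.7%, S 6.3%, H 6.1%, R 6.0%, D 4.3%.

Step 1: Observed frequency of 'A' is 7.3%.
Step 2: Compute distances to each reference frequency and sort:
  O (7.5%): difference = 0.2% <-- BEST
  I (7.0%): difference = 0.3% <-- RUNNER-UP
  N (6.7%): difference = 0.6%
  A (8.2%): difference = 0.9%
  S (6.3%): difference = 1.0%
Step 3: Most likely is 'O' (7.5%, diff 0.2%); second most likely is 'I' (7.0%, diff 0.3%).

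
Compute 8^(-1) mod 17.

Step 1: We need x such that 8 * x = 1 (mod 17).
Step 2: Using the extended Euclidean algorithm or trial:
  8 * 15 = 120 = 7 * 17 + 1.
Step 3: Since 120 mod 17 = 1, the inverse is x = 15.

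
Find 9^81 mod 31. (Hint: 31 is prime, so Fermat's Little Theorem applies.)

Step 1: Since 31 is prime, by Fermat's Little Theorem: 9^30 = 1 (mod 31).
Step 2: Reduce exponent: 81 mod 30 = 21.
Step 3: So 9^81 = 9^21 (mod 31).
Step 4: 9^21 mod 31 = 8.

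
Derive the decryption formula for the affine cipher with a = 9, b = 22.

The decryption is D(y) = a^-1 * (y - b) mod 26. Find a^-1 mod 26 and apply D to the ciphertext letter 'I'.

Step 1: Find a^-1, the modular inverse of 9 mod 26.
Step 2: We need 9 * a^-1 = 1 (mod 26).
Step 3: 9 * 3 = 27 = 1 * 26 + 1, so a^-1 = 3.
Step 4: D(y) = 3(y - 22) mod 26.
Step 5: Apply to 'I' (y = 8): D(8) = 3 * (8 - 22) mod 26 = 3 * -14 mod 26 = 10 -> 'K'.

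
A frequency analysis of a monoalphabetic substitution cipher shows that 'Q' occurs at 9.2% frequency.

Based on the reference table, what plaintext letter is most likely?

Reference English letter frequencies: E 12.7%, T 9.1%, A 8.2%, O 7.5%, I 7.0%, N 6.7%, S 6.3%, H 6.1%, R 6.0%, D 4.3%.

Step 1: The observed frequency is 9.2%.
Step 2: Compare with English frequencies:
  E: 12.7% (difference: 3.5%)
  T: 9.1% (difference: 0.1%) <-- closest
  A: 8.2% (difference: 1.0%)
  O: 7.5% (difference: 1.7%)
  I: 7.0% (difference: 2.2%)
  N: 6.7% (difference: 2.5%)
  S: 6.3% (difference: 2.9%)
  H: 6.1% (difference: 3.1%)
  R: 6.0% (difference: 3.2%)
  D: 4.3% (difference: 4.9%)
Step 3: 'Q' most likely represents 'T' (frequency 9.1%).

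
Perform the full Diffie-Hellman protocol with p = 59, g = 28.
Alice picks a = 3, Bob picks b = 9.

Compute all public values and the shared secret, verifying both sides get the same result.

Step 1: A = g^a mod p = 28^3 mod 59 = 4.
Step 2: B = g^b mod p = 28^9 mod 59 = 5.
Step 3: Alice computes s = B^a mod p = 5^3 mod 59 = 7.
Step 4: Bob computes s = A^b mod p = 4^9 mod 59 = 7.
Both sides agree: shared secret = 7.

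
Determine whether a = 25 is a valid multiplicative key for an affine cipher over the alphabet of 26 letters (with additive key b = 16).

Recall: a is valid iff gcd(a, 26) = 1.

Step 1: Compute gcd(25, 26).
Step 2: gcd(25, 26) = 1.
Since gcd = 1, 25 is coprime with 26, so it is a valid key.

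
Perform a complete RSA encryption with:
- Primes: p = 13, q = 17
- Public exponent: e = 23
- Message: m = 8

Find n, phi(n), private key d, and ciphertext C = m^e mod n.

Step 1: n = 13 * 17 = 221.
Step 2: phi(n) = (13-1)(17-1) = 12 * 16 = 192.
Step 3: Find d = 23^(-1) mod 192 = 167.
  Verify: 23 * 167 = 3841 = 1 (mod 192).
Step 4: C = 8^23 mod 221 = 83.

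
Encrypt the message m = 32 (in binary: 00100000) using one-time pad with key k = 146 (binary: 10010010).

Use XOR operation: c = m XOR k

Step 1: Write out the XOR operation bit by bit:
  Message: 00100000
  Key:     10010010
  XOR:     10110010
Step 2: Convert to decimal: 10110010 = 178.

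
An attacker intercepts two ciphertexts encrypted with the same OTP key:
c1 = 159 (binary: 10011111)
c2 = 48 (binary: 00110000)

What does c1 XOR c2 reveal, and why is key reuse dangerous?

Step 1: c1 XOR c2 = (m1 XOR k) XOR (m2 XOR k).
Step 2: By XOR associativity/commutativity: = m1 XOR m2 XOR k XOR k = m1 XOR m2.
Step 3: 10011111 XOR 00110000 = 10101111 = 175.
Step 4: The key cancels out! An attacker learns m1 XOR m2 = 175, revealing the relationship between plaintexts.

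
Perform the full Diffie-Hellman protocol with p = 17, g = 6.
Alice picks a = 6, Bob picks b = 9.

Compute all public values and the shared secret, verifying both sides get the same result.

Step 1: A = g^a mod p = 6^6 mod 17 = 8.
Step 2: B = g^b mod p = 6^9 mod 17 = 11.
Step 3: Alice computes s = B^a mod p = 11^6 mod 17 = 8.
Step 4: Bob computes s = A^b mod p = 8^9 mod 17 = 8.
Both sides agree: shared secret = 8.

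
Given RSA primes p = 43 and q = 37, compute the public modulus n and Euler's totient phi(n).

Step 1: n = p * q = 43 * 37 = 1591.
Step 2: phi(n) = (p-1)(q-1) = 42 * 36 = 1512.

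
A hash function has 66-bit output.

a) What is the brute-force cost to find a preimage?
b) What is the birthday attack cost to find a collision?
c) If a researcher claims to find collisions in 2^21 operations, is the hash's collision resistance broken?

Step 1: Preimage resistance requires brute-force of 2^66 operations.
Step 2: Collision resistance (birthday bound) = 2^(66/2) = 2^33.
Step 3: The claimed attack costs 2^21 operations.
Step 4: Since 2^21 < 2^33, the claimed attack beats the generic birthday bound, so collision resistance is broken.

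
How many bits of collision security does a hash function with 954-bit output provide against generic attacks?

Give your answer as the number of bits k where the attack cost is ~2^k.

Step 1: The hash has a 954-bit output.
Step 2: Collision resistance means it should be infeasible to find any x != y with h(x) = h(y).
By the birthday bound, a generic collision search succeeds after about sqrt(2^954) = 2^(954/2) = 2^477 evaluations.
Step 3: Security level = 477 bits.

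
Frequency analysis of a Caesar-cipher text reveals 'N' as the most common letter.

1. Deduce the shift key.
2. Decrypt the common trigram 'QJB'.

Step 1: In English, 'E' is the most frequent letter (12.7%).
Step 2: The most frequent ciphertext letter is 'N' (position 13).
Step 3: Shift = (13 - 4) mod 26 = 9.
Step 4: Decrypt 'QJB' by shifting back 9:
  Q -> H
  J -> A
  B -> S
Step 5: 'QJB' decrypts to 'HAS'.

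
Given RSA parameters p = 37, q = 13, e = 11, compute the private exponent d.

Step 1: n = 37 * 13 = 481.
Step 2: phi(n) = 36 * 12 = 432.
Step 3: Find d such that 11 * d = 1 (mod 432).
Step 4: d = 11^(-1) mod 432 = 275.
Verification: 11 * 275 = 3025 = 7 * 432 + 1.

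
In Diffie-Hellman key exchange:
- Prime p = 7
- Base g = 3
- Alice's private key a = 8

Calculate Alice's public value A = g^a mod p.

Step 1: A = g^a mod p = 3^8 mod 7.
  3^1 mod 7 = 3
  3^2 mod 7 = (3 * 3) mod 7 = 2
  3^3 mod 7 = (2 * 3) mod 7 = 6
  3^4 mod 7 = (6 * 3) mod 7 = 4
  3^5 mod 7 = (4 * 3) mod 7 = 5
  3^6 mod 7 = (5 * 3) mod 7 = 1
  3^7 mod 7 = (1 * 3) mod 7 = 3
  3^8 mod 7 = (3 * 3) mod 7 = 2
Result: A = 2.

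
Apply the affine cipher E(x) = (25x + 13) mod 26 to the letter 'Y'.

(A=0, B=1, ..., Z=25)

Step 1: Convert 'Y' to number: x = 24.
Step 2: E(24) = (25 * 24 + 13) mod 26 = 613 mod 26 = 15.
Step 3: Convert 15 back to letter: P.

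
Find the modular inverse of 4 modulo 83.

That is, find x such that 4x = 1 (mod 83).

Step 1: We need x such that 4 * x = 1 (mod 83).
Step 2: Using the extended Euclidean algorithm or trial:
  4 * 21 = 84 = 1 * 83 + 1.
Step 3: Since 84 mod 83 = 1, the inverse is x = 21.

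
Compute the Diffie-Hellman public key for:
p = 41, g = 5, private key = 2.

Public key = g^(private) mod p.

Step 1: A = g^a mod p = 5^2 mod 41.
  5^1 mod 41 = 5
  5^2 mod 41 = (5 * 5) mod 41 = 25
Result: A = 25.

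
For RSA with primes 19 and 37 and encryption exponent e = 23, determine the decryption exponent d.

Step 1: n = 19 * 37 = 703.
Step 2: phi(n) = 18 * 36 = 648.
Step 3: Find d such that 23 * d = 1 (mod 648).
Step 4: d = 23^(-1) mod 648 = 479.
Verification: 23 * 479 = 11017 = 17 * 648 + 1.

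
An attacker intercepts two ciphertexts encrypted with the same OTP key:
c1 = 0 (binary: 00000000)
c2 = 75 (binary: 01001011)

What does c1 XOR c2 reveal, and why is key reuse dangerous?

Step 1: c1 XOR c2 = (m1 XOR k) XOR (m2 XOR k).
Step 2: By XOR associativity/commutativity: = m1 XOR m2 XOR k XOR k = m1 XOR m2.
Step 3: 00000000 XOR 01001011 = 01001011 = 75.
Step 4: The key cancels out! An attacker learns m1 XOR m2 = 75, revealing the relationship between plaintexts.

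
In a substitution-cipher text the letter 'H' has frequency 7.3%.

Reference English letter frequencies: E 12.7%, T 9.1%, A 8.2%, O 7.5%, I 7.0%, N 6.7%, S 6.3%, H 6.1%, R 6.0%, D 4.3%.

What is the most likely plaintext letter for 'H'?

Step 1: The observed frequency is 7.3%.
Step 2: Compare with English frequencies:
  E: 12.7% (difference: 5.4%)
  T: 9.1% (difference: 1.8%)
  A: 8.2% (difference: 0.9%)
  O: 7.5% (difference: 0.2%) <-- closest
  I: 7.0% (difference: 0.3%)
  N: 6.7% (difference: 0.6%)
  S: 6.3% (difference: 1.0%)
  H: 6.1% (difference: 1.2%)
  R: 6.0% (difference: 1.3%)
  D: 4.3% (difference: 3.0%)
Step 3: 'H' most likely represents 'O' (frequency 7.5%).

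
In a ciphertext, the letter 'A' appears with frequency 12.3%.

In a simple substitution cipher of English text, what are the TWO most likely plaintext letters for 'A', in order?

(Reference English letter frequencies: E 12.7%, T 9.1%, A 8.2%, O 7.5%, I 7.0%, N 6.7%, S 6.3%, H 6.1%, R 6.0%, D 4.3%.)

Step 1: Observed frequency of 'A' is 12.3%.
Step 2: Compute distances to each reference frequency and sort:
  E (12.7%): difference = 0.4% <-- BEST
  T (9.1%): difference = 3.2% <-- RUNNER-UP
  A (8.2%): difference = 4.1%
  O (7.5%): difference = 4.8%
  I (7.0%): difference = 5.3%
Step 3: Most likely is 'E' (12.7%, diff 0.4%); second most likely is 'T' (9.1%, diff 3.2%).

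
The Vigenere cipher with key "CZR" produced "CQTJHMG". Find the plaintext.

Step 1: Extend key: CZRCZRC
Step 2: Decrypt each letter (c - k) mod 26:
  C(2) - C(2) = (2-2) mod 26 = 0 = A
  Q(16) - Z(25) = (16-25) mod 26 = 17 = R
  T(19) - R(17) = (19-17) mod 26 = 2 = C
  J(9) - C(2) = (9-2) mod 26 = 7 = H
  H(7) - Z(25) = (7-25) mod 26 = 8 = I
  M(12) - R(17) = (12-17) mod 26 = 21 = V
  G(6) - C(2) = (6-2) mod 26 = 4 = E
Plaintext: ARCHIVE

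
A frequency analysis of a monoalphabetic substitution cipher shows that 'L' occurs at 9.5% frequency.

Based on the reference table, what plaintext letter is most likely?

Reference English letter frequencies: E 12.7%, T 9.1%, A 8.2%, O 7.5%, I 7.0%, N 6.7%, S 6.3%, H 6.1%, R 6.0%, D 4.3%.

Step 1: The observed frequency is 9.5%.
Step 2: Compare with English frequencies:
  E: 12.7% (difference: 3.2%)
  T: 9.1% (difference: 0.4%) <-- closest
  A: 8.2% (difference: 1.3%)
  O: 7.5% (difference: 2.0%)
  I: 7.0% (difference: 2.5%)
  N: 6.7% (difference: 2.8%)
  S: 6.3% (difference: 3.2%)
  H: 6.1% (difference: 3.4%)
  R: 6.0% (difference: 3.5%)
  D: 4.3% (difference: 5.2%)
Step 3: 'L' most likely represents 'T' (frequency 9.1%).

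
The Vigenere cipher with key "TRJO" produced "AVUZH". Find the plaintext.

Step 1: Extend key: TRJOT
Step 2: Decrypt each letter (c - k) mod 26:
  A(0) - T(19) = (0-19) mod 26 = 7 = H
  V(21) - R(17) = (21-17) mod 26 = 4 = E
  U(20) - J(9) = (20-9) mod 26 = 11 = L
  Z(25) - O(14) = (25-14) mod 26 = 11 = L
  H(7) - T(19) = (7-19) mod 26 = 14 = O
Plaintext: HELLO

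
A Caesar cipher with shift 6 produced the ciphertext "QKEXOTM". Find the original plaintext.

Step 1: Reverse the shift by subtracting 6 from each letter position.
  Q (position 16) -> position (16-6) mod 26 = 10 -> K
  K (position 10) -> position (10-6) mod 26 = 4 -> E
  E (position 4) -> position (4-6) mod 26 = 24 -> Y
  X (position 23) -> position (23-6) mod 26 = 17 -> R
  O (position 14) -> position (14-6) mod 26 = 8 -> I
  T (position 19) -> position (19-6) mod 26 = 13 -> N
  M (position 12) -> position (12-6) mod 26 = 6 -> G
Decrypted message: KEYRING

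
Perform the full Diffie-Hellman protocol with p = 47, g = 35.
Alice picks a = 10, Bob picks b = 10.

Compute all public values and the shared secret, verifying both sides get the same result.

Step 1: A = g^a mod p = 35^10 mod 47 = 8.
Step 2: B = g^b mod p = 35^10 mod 47 = 8.
Step 3: Alice computes s = B^a mod p = 8^10 mod 47 = 34.
Step 4: Bob computes s = A^b mod p = 8^10 mod 47 = 34.
Both sides agree: shared secret = 34.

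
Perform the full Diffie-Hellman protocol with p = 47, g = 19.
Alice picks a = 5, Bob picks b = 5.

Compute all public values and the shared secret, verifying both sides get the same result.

Step 1: A = g^a mod p = 19^5 mod 47 = 45.
Step 2: B = g^b mod p = 19^5 mod 47 = 45.
Step 3: Alice computes s = B^a mod p = 45^5 mod 47 = 15.
Step 4: Bob computes s = A^b mod p = 45^5 mod 47 = 15.
Both sides agree: shared secret = 15.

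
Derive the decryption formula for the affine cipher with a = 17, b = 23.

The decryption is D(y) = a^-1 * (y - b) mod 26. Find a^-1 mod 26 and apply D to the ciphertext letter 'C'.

Step 1: Find a^-1, the modular inverse of 17 mod 26.
Step 2: We need 17 * a^-1 = 1 (mod 26).
Step 3: 17 * 23 = 391 = 15 * 26 + 1, so a^-1 = 23.
Step 4: D(y) = 23(y - 23) mod 26.
Step 5: Apply to 'C' (y = 2): D(2) = 23 * (2 - 23) mod 26 = 23 * -21 mod 26 = 11 -> 'L'.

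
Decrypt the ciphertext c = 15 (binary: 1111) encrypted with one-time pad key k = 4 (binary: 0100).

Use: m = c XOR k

Step 1: XOR ciphertext with key:
  Ciphertext: 1111
  Key:        0100
  XOR:        1011
Step 2: Plaintext = 1011 = 11 in decimal.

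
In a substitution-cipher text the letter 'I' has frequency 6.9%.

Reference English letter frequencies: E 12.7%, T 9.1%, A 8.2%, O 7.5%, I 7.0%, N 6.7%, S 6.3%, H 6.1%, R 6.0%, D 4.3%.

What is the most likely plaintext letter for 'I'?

Step 1: The observed frequency is 6.9%.
Step 2: Compare with English frequencies:
  E: 12.7% (difference: 5.8%)
  T: 9.1% (difference: 2.2%)
  A: 8.2% (difference: 1.3%)
  O: 7.5% (difference: 0.6%)
  I: 7.0% (difference: 0.1%) <-- closest
  N: 6.7% (difference: 0.2%)
  S: 6.3% (difference: 0.6%)
  H: 6.1% (difference: 0.8%)
  R: 6.0% (difference: 0.9%)
  D: 4.3% (difference: 2.6%)
Step 3: 'I' most likely represents 'I' (frequency 7.0%).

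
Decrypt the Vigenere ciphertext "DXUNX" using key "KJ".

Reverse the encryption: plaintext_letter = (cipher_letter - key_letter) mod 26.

Step 1: Extend key: KJKJK
Step 2: Decrypt each letter (c - k) mod 26:
  D(3) - K(10) = (3-10) mod 26 = 19 = T
  X(23) - J(9) = (23-9) mod 26 = 14 = O
  U(20) - K(10) = (20-10) mod 26 = 10 = K
  N(13) - J(9) = (13-9) mod 26 = 4 = E
  X(23) - K(10) = (23-10) mod 26 = 13 = N
Plaintext: TOKEN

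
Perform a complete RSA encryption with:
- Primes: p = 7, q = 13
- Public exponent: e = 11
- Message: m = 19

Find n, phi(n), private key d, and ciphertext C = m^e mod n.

Step 1: n = 7 * 13 = 91.
Step 2: phi(n) = (7-1)(13-1) = 6 * 12 = 72.
Step 3: Find d = 11^(-1) mod 72 = 59.
  Verify: 11 * 59 = 649 = 1 (mod 72).
Step 4: C = 19^11 mod 91 = 24.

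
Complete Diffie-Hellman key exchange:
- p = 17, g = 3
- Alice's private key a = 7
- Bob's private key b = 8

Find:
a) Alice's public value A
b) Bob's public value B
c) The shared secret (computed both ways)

Step 1: A = g^a mod p = 3^7 mod 17 = 11.
Step 2: B = g^b mod p = 3^8 mod 17 = 16.
Step 3: Alice computes s = B^a mod p = 16^7 mod 17 = 16.
Step 4: Bob computes s = A^b mod p = 11^8 mod 17 = 16.
Both sides agree: shared secret = 16.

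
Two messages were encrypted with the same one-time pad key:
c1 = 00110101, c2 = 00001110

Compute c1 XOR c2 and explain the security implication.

Step 1: c1 XOR c2 = (m1 XOR k) XOR (m2 XOR k).
Step 2: By XOR associativity/commutativity: = m1 XOR m2 XOR k XOR k = m1 XOR m2.
Step 3: 00110101 XOR 00001110 = 00111011 = 59.
Step 4: The key cancels out! An attacker learns m1 XOR m2 = 59, revealing the relationship between plaintexts.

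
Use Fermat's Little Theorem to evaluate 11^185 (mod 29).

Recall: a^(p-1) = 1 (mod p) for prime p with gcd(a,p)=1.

Step 1: Since 29 is prime, by Fermat's Little Theorem: 11^28 = 1 (mod 29).
Step 2: Reduce exponent: 185 mod 28 = 17.
Step 3: So 11^185 = 11^17 (mod 29).
Step 4: 11^17 mod 29 = 3.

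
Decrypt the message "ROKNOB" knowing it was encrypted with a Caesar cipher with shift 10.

Step 1: Reverse the shift by subtracting 10 from each letter position.
  R (position 17) -> position (17-10) mod 26 = 7 -> H
  O (position 14) -> position (14-10) mod 26 = 4 -> E
  K (position 10) -> position (10-10) mod 26 = 0 -> A
  N (position 13) -> position (13-10) mod 26 = 3 -> D
  O (position 14) -> position (14-10) mod 26 = 4 -> E
  B (position 1) -> position (1-10) mod 26 = 17 -> R
Decrypted message: HEADER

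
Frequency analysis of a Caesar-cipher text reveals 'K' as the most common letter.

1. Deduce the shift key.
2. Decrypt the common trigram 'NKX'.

Step 1: In English, 'E' is the most frequent letter (12.7%).
Step 2: The most frequent ciphertext letter is 'K' (position 10).
Step 3: Shift = (10 - 4) mod 26 = 6.
Step 4: Decrypt 'NKX' by shifting back 6:
  N -> H
  K -> E
  X -> R
Step 5: 'NKX' decrypts to 'HER'.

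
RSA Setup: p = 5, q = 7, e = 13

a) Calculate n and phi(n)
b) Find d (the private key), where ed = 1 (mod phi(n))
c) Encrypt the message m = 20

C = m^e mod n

Step 1: n = 5 * 7 = 35.
Step 2: phi(n) = (5-1)(7-1) = 4 * 6 = 24.
Step 3: Find d = 13^(-1) mod 24 = 13.
  Verify: 13 * 13 = 169 = 1 (mod 24).
Step 4: C = 20^13 mod 35 = 20.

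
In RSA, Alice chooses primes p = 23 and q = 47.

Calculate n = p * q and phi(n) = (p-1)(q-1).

Step 1: n = p * q = 23 * 47 = 1081.
Step 2: phi(n) = (p-1)(q-1) = 22 * 46 = 1012.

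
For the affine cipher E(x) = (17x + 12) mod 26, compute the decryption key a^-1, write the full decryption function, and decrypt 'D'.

Step 1: Find a^-1, the modular inverse of 17 mod 26.
Step 2: We need 17 * a^-1 = 1 (mod 26).
Step 3: 17 * 23 = 391 = 15 * 26 + 1, so a^-1 = 23.
Step 4: D(y) = 23(y - 12) mod 26.
Step 5: Apply to 'D' (y = 3): D(3) = 23 * (3 - 12) mod 26 = 23 * -9 mod 26 = 1 -> 'B'.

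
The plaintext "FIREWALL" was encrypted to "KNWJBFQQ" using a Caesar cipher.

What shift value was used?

Step 1: Compare first letters: F (position 5) -> K (position 10).
Step 2: Shift = (10 - 5) mod 26 = 5.
The shift value is 5.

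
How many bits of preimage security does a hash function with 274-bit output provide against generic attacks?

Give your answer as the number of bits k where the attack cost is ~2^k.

Step 1: The hash has a 274-bit output.
Step 2: Preimage resistance means: given a digest h(x), it should be infeasible to find any input that hashes to it.
With a 274-bit output there are 2^274 possible digests, so a generic brute-force preimage search costs about 2^274 evaluations.
Step 3: Security level = 274 bits.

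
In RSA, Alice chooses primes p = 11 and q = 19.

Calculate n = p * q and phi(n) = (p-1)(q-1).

Step 1: n = p * q = 11 * 19 = 209.
Step 2: phi(n) = (p-1)(q-1) = 10 * 18 = 180.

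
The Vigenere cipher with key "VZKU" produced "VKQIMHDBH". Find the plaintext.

Step 1: Extend key: VZKUVZKUV
Step 2: Decrypt each letter (c - k) mod 26:
  V(21) - V(21) = (21-21) mod 26 = 0 = A
  K(10) - Z(25) = (10-25) mod 26 = 11 = L
  Q(16) - K(10) = (16-10) mod 26 = 6 = G
  I(8) - U(20) = (8-20) mod 26 = 14 = O
  M(12) - V(21) = (12-21) mod 26 = 17 = R
  H(7) - Z(25) = (7-25) mod 26 = 8 = I
  D(3) - K(10) = (3-10) mod 26 = 19 = T
  B(1) - U(20) = (1-20) mod 26 = 7 = H
  H(7) - V(21) = (7-21) mod 26 = 12 = M
Plaintext: ALGORITHM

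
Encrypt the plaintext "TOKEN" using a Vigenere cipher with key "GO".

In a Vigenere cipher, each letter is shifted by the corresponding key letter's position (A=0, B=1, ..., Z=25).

Step 1: Repeat key to match plaintext length:
  Plaintext: TOKEN
  Key:       GOGOG
Step 2: Encrypt each letter:
  T(19) + G(6) = (19+6) mod 26 = 25 = Z
  O(14) + O(14) = (14+14) mod 26 = 2 = C
  K(10) + G(6) = (10+6) mod 26 = 16 = Q
  E(4) + O(14) = (4+14) mod 26 = 18 = S
  N(13) + G(6) = (13+6) mod 26 = 19 = T
Ciphertext: ZCQST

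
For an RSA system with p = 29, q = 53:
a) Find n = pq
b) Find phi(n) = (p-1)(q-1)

Step 1: n = p * q = 29 * 53 = 1537.
Step 2: phi(n) = (p-1)(q-1) = 28 * 52 = 1456.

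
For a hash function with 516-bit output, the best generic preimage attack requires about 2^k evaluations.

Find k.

Step 1: The hash has a 516-bit output.
Step 2: Preimage resistance means: given a digest h(x), it should be infeasible to find any input that hashes to it.
With a 516-bit output there are 2^516 possible digests, so a generic brute-force preimage search costs about 2^516 evaluations.
Step 3: Security level = 516 bits.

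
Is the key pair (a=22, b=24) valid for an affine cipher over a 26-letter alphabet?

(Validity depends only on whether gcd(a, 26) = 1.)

Step 1: Compute gcd(22, 26).
Step 2: gcd(22, 26) = 2.
Since gcd = 2 != 1, 22 shares a common factor with 26, so it cannot be used.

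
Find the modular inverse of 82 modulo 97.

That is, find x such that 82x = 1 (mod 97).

Step 1: We need x such that 82 * x = 1 (mod 97).
Step 2: Using the extended Euclidean algorithm or trial:
  82 * 84 = 6888 = 71 * 97 + 1.
Step 3: Since 6888 mod 97 = 1, the inverse is x = 84.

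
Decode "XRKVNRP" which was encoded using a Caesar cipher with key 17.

Step 1: Reverse the shift by subtracting 17 from each letter position.
  X (position 23) -> position (23-17) mod 26 = 6 -> G
  R (position 17) -> position (17-17) mod 26 = 0 -> A
  K (position 10) -> position (10-17) mod 26 = 19 -> T
  V (position 21) -> position (21-17) mod 26 = 4 -> E
  N (position 13) -> position (13-17) mod 26 = 22 -> W
  R (position 17) -> position (17-17) mod 26 = 0 -> A
  P (position 15) -> position (15-17) mod 26 = 24 -> Y
Decrypted message: GATEWAY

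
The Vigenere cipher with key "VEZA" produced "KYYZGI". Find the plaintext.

Step 1: Extend key: VEZAVE
Step 2: Decrypt each letter (c - k) mod 26:
  K(10) - V(21) = (10-21) mod 26 = 15 = P
  Y(24) - E(4) = (24-4) mod 26 = 20 = U
  Y(24) - Z(25) = (24-25) mod 26 = 25 = Z
  Z(25) - A(0) = (25-0) mod 26 = 25 = Z
  G(6) - V(21) = (6-21) mod 26 = 11 = L
  I(8) - E(4) = (8-4) mod 26 = 4 = E
Plaintext: PUZZLE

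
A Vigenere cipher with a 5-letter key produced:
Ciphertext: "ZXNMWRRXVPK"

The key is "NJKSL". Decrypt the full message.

Step 1: Key 'NJKSL' has length 5. Extended key: NJKSLNJKSLN
Step 2: Decrypt each position:
  Z(25) - N(13) = 12 = M
  X(23) - J(9) = 14 = O
  N(13) - K(10) = 3 = D
  M(12) - S(18) = 20 = U
  W(22) - L(11) = 11 = L
  R(17) - N(13) = 4 = E
  R(17) - J(9) = 8 = I
  X(23) - K(10) = 13 = N
  V(21) - S(18) = 3 = D
  P(15) - L(11) = 4 = E
  K(10) - N(13) = 23 = X
Plaintext: MODULEINDEX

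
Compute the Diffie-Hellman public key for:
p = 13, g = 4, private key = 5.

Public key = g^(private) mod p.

Step 1: A = g^a mod p = 4^5 mod 13.
  4^1 mod 13 = 4
  4^2 mod 13 = (4 * 4) mod 13 = 3
  4^3 mod 13 = (3 * 4) mod 13 = 12
  4^4 mod 13 = (12 * 4) mod 13 = 9
  4^5 mod 13 = (9 * 4) mod 13 = 10
Result: A = 10.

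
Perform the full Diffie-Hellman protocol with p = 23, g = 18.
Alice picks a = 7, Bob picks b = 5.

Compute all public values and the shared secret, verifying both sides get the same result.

Step 1: A = g^a mod p = 18^7 mod 23 = 6.
Step 2: B = g^b mod p = 18^5 mod 23 = 3.
Step 3: Alice computes s = B^a mod p = 3^7 mod 23 = 2.
Step 4: Bob computes s = A^b mod p = 6^5 mod 23 = 2.
Both sides agree: shared secret = 2.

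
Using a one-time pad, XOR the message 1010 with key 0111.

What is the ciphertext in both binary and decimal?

Step 1: Write out the XOR operation bit by bit:
  Message: 1010
  Key:     0111
  XOR:     1101
Step 2: Convert to decimal: 1101 = 13.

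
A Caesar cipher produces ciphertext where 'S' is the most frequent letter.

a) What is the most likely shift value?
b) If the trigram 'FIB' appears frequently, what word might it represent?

Step 1: In English, 'E' is the most frequent letter (12.7%).
Step 2: The most frequent ciphertext letter is 'S' (position 18).
Step 3: Shift = (18 - 4) mod 26 = 14.
Step 4: Decrypt 'FIB' by shifting back 14:
  F -> R
  I -> U
  B -> N
Step 5: 'FIB' decrypts to 'RUN'.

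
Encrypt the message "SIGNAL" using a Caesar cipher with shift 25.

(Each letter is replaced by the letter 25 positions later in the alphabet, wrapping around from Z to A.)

Step 1: For each letter, shift forward by 25 positions (mod 26).
  S (position 18) -> position (18+25) mod 26 = 17 -> R
  I (position 8) -> position (8+25) mod 26 = 7 -> H
  G (position 6) -> position (6+25) mod 26 = 5 -> F
  N (position 13) -> position (13+25) mod 26 = 12 -> M
  A (position 0) -> position (0+25) mod 26 = 25 -> Z
  L (position 11) -> position (11+25) mod 26 = 10 -> K
Result: RHFMZK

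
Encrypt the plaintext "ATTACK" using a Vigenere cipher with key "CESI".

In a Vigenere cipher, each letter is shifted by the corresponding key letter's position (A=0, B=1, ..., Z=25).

Step 1: Repeat key to match plaintext length:
  Plaintext: ATTACK
  Key:       CESICE
Step 2: Encrypt each letter:
  A(0) + C(2) = (0+2) mod 26 = 2 = C
  T(19) + E(4) = (19+4) mod 26 = 23 = X
  T(19) + S(18) = (19+18) mod 26 = 11 = L
  A(0) + I(8) = (0+8) mod 26 = 8 = I
  C(2) + C(2) = (2+2) mod 26 = 4 = E
  K(10) + E(4) = (10+4) mod 26 = 14 = O
Ciphertext: CXLIEO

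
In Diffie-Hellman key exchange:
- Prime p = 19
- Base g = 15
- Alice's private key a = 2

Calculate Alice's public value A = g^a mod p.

Step 1: A = g^a mod p = 15^2 mod 19.
  15^1 mod 19 = 15
  15^2 mod 19 = (15 * 15) mod 19 = 16
Result: A = 16.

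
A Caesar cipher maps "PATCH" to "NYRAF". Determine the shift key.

Step 1: Compare first letters: P (position 15) -> N (position 13).
Step 2: Shift = (13 - 15) mod 26 = 24.
The shift value is 24.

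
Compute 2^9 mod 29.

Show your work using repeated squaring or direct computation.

Step 1: Compute 2^9 mod 29 step by step, reducing modulo 29 at each step.
  2^1 mod 29 = 2
  2^2 mod 29 = (2 * 2) mod 29 = 4
  2^3 mod 29 = (4 * 2) mod 29 = 8
  2^4 mod 29 = (8 * 2) mod 29 = 16
  2^5 mod 29 = (16 * 2) mod 29 = 3
  2^6 mod 29 = (3 * 2) mod 29 = 6
  2^7 mod 29 = (6 * 2) mod 29 = 12
  2^8 mod 29 = (12 * 2) mod 29 = 24
  2^9 mod 29 = (24 * 2) mod 29 = 19
Step 2: Result = 19.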